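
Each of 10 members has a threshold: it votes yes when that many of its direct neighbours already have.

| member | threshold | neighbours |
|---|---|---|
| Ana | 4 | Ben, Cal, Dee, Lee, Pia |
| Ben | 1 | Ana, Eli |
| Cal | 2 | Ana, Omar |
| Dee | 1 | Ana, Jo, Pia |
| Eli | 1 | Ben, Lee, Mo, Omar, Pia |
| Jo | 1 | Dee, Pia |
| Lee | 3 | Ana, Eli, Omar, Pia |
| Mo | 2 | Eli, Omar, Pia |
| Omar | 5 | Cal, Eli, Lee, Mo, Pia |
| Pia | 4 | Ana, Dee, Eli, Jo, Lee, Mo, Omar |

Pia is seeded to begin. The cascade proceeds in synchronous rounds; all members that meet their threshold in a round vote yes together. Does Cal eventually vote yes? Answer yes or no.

Round 1 — Pia votes yes (initial).
Round 2 — checking thresholds:
  Ana: 1 of 5 neighbours < 4, below threshold.
  Dee: 1 of 3 neighbours ≥ 1, votes yes.
  Eli: 1 of 5 neighbours ≥ 1, votes yes.
  Jo: 1 of 2 neighbours ≥ 1, votes yes.
  Lee: 1 of 4 neighbours < 3, below threshold.
  Mo: 1 of 3 neighbours < 2, below threshold.
  Omar: 1 of 5 neighbours < 5, below threshold.
Round 3 — checking thresholds:
  Ana: 2 of 5 neighbours < 4, below threshold.
  Ben: 1 of 2 neighbours ≥ 1, votes yes.
  Lee: 2 of 4 neighbours < 3, below threshold.
  Mo: 2 of 3 neighbours ≥ 2, votes yes.
  Omar: 2 of 5 neighbours < 5, below threshold.
Round 4 — no new yes votes; cascade stops.

no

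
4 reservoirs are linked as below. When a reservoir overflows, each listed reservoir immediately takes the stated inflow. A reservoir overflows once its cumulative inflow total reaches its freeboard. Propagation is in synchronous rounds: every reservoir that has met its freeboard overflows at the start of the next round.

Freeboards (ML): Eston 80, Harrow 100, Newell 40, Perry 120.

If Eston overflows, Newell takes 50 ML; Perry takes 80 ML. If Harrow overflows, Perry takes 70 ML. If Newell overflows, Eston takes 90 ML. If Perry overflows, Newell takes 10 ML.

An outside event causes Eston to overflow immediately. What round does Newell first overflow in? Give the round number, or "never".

Round 1 — Eston overflows (initial).
  Newell: +50 → 50 ≥ 40
  Perry: +80 → 80 < 120
Round 2 — Newell overflows.
No further overflows.

2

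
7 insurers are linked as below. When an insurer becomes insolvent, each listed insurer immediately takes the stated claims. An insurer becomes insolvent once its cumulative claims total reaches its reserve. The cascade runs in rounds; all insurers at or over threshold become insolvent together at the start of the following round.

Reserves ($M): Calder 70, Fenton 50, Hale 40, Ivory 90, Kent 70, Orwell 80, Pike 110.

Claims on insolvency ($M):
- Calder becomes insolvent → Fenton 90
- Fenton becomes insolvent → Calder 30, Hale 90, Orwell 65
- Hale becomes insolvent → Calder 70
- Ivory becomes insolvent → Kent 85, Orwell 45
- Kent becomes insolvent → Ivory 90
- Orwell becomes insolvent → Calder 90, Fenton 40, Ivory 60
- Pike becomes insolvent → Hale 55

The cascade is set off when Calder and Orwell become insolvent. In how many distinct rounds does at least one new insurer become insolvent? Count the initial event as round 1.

3

Round 1 — Calder, Orwell become insolvent (initial).
  Fenton: +90+40 → 130 ≥ 50
  Ivory: +60 → 60 < 90
Round 2 — Fenton becomes insolvent.
  Hale: +90 → 90 ≥ 40
Round 3 — Hale becomes insolvent.
No further insolvencies.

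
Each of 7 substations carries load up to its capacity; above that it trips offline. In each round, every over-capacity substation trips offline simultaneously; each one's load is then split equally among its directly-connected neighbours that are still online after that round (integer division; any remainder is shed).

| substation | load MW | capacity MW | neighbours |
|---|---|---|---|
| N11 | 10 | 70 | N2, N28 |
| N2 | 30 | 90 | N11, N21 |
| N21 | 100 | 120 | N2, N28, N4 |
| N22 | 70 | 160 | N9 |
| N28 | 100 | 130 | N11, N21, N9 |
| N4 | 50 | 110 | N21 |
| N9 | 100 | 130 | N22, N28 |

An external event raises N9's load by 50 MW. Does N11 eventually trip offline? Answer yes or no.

Round 1 — N9 at 150 > 130. N9 trips offline.
  N9 sheds 150 MW to N22, N28: 75 each.
    N22: 70+75 = 145 ≤ 160
    N28: 100+75 = 175 > 130
Round 2 — N28 trips offline.
  N28 sheds 175 MW to N11, N21: 87 each (1 lost).
    N11: 10+87 = 97 > 70
    N21: 100+87 = 187 > 120
Round 3 — N11, N21 trip offline.
  N11 sheds 97 MW to N2: 97 each.
    N2: 30+97 = 127 > 90
  N21 sheds 187 MW to N2, N4: 93 each (1 lost).
    N2: 127+93 = 220 > 90
    N4: 50+93 = 143 > 110
Round 4 — N2, N4 trip offline.
  N2 sheds 220 MW: no online neighbours, lost.
  N4 sheds 143 MW: no online neighbours, lost.
No further trips.

yes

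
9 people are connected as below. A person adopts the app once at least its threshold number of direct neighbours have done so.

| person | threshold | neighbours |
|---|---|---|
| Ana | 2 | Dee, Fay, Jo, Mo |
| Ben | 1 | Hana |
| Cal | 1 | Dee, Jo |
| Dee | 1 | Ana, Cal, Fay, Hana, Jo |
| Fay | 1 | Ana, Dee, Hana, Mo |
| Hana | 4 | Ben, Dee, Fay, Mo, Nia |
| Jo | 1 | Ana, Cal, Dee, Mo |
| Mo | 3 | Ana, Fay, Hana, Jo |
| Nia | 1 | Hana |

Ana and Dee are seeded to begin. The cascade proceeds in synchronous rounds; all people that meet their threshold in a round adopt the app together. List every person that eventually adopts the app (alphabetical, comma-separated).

Ana, Cal, Dee, Fay, Jo, Mo

Round 1 — Ana, Dee adopt the app (initial).
Round 2 — checking thresholds:
  Cal: 1 of 2 neighbours ≥ 1, adopts the app.
  Fay: 2 of 4 neighbours ≥ 1, adopts the app.
  Hana: 1 of 5 neighbours < 4, below threshold.
  Jo: 2 of 4 neighbours ≥ 1, adopts the app.
  Mo: 1 of 4 neighbours < 3, below threshold.
Round 3 — checking thresholds:
  Hana: 2 of 5 neighbours < 4, below threshold.
  Mo: 3 of 4 neighbours ≥ 3, adopts the app.
Round 4 — no new adoptions; cascade stops.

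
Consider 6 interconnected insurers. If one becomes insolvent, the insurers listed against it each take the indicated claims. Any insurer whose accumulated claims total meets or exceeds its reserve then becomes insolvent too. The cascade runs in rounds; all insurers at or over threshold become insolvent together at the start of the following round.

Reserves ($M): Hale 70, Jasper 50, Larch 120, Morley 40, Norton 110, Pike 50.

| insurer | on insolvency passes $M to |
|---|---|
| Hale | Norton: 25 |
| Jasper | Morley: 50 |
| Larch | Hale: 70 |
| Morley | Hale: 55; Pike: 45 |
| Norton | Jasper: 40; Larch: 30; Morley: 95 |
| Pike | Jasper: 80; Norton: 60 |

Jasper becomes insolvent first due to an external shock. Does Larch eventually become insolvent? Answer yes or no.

no

Round 1 — Jasper becomes insolvent (initial).
  Morley: +50 → 50 ≥ 40
Round 2 — Morley becomes insolvent.
  Hale: +55 → 55 < 70
  Pike: +45 → 45 < 50
No further insolvencies.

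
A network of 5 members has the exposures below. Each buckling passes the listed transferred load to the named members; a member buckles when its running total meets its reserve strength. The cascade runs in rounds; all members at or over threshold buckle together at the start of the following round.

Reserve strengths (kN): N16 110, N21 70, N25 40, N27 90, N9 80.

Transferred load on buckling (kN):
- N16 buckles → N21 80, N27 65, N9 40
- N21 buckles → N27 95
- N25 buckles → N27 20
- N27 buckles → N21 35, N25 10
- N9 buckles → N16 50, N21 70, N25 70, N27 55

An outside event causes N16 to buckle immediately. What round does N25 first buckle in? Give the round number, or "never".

Round 1 — N16 buckles (initial).
  N21: +80 → 80 ≥ 70
  N27: +65 → 65 < 90
  N9: +40 → 40 < 80
Round 2 — N21 buckles.
  N27: +95 → 160 ≥ 90
Round 3 — N27 buckles.
  N25: +10 → 10 < 40
No further bucklings.

never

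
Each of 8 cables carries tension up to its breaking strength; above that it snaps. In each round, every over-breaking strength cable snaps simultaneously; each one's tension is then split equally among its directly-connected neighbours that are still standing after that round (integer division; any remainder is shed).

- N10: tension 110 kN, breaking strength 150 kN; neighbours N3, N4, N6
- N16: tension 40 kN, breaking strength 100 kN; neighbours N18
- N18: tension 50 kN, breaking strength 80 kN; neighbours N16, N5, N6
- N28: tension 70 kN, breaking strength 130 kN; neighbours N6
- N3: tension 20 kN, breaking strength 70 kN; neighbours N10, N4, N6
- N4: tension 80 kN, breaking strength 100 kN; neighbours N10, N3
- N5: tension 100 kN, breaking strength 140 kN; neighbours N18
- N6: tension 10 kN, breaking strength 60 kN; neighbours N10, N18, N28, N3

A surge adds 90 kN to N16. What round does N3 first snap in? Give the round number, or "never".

never

Round 1 — N16 at 130 > 100. N16 snaps.
  N16 sheds 130 kN to N18: 130 each.
    N18: 50+130 = 180 > 80
Round 2 — N18 snaps.
  N18 sheds 180 kN to N5, N6: 90 each.
    N5: 100+90 = 190 > 140
    N6: 10+90 = 100 > 60
Round 3 — N5, N6 snap.
  N5 sheds 190 kN: no online neighbours, lost.
  N6 sheds 100 kN to N10, N28, N3: 33 each (1 lost).
    N10: 110+33 = 143 ≤ 150
    N28: 70+33 = 103 ≤ 130
    N3: 20+33 = 53 ≤ 70
No further breaks.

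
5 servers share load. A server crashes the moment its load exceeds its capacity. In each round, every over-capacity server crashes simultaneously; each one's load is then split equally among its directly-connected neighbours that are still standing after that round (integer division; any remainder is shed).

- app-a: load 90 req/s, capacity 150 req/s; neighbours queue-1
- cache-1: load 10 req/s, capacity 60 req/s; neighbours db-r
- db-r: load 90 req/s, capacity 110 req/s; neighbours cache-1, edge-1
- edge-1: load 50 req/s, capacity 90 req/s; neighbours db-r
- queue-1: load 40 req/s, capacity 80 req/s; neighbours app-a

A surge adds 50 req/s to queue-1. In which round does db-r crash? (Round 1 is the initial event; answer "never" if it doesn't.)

Round 1 — queue-1 at 90 > 80. queue-1 crashes.
  queue-1 sheds 90 req/s to app-a: 90 each.
    app-a: 90+90 = 180 > 150
Round 2 — app-a crashes.
  app-a sheds 180 req/s: no online neighbours, lost.
No further crashes.

never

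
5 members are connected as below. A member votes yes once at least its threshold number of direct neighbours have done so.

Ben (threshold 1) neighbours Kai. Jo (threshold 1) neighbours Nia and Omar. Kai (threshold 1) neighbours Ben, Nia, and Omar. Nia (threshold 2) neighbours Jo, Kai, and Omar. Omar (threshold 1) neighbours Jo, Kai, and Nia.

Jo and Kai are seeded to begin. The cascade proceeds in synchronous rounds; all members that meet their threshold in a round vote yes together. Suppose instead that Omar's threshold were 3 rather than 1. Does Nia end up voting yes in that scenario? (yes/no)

With Omar's threshold at 3:
Round 1 — Jo, Kai vote yes (initial).
Round 2 — checking thresholds:
  Ben: 1 of 1 neighbours ≥ 1, votes yes.
  Nia: 2 of 3 neighbours ≥ 2, votes yes.
  Omar: 2 of 3 neighbours < 3, not yet.
Round 3 — checking thresholds:
  Omar: 3 of 3 neighbours ≥ 3, votes yes.
Round 4 — no new yes votes; cascade stops.

yes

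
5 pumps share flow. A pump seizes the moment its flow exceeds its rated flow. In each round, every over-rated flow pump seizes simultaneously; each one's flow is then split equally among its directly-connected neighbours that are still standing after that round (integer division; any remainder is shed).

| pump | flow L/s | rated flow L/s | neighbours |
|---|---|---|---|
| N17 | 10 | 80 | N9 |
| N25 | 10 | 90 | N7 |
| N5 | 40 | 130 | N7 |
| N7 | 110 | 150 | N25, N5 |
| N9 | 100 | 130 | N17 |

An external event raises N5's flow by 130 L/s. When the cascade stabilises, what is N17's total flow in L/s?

Round 1 — N5 at 170 > 130. N5 seizes.
  N5 sheds 170 L/s to N7: 170 each.
    N7: 110+170 = 280 > 150
Round 2 — N7 seizes.
  N7 sheds 280 L/s to N25: 280 each.
    N25: 10+280 = 290 > 90
Round 3 — N25 seizes.
  N25 sheds 290 L/s: no online neighbours, lost.
No further seizures.

10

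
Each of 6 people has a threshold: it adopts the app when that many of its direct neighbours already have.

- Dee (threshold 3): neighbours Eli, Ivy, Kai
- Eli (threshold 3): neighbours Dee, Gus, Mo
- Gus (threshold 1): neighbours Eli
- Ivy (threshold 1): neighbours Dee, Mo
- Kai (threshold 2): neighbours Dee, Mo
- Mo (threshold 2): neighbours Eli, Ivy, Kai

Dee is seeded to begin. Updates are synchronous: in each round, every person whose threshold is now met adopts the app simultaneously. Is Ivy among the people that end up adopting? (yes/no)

Round 1 — Dee adopts the app (initial).
Round 2 — checking thresholds:
  Eli: 1 of 3 neighbours < 3, holds.
  Ivy: 1 of 2 neighbours ≥ 1, adopts the app.
  Kai: 1 of 2 neighbours < 2, holds.
Round 3 — no new adoptions; cascade stops.

yes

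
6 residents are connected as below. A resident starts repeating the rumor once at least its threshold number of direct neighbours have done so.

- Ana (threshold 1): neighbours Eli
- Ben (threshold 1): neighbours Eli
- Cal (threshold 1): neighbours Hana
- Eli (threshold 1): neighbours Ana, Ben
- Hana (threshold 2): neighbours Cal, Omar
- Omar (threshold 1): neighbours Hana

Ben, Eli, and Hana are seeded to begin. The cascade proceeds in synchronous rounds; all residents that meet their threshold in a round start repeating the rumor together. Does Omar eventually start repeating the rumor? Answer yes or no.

yes

Round 1 — Ben, Eli, Hana start repeating the rumor (initial).
Round 2 — checking thresholds:
  Ana: 1 of 1 neighbours ≥ 1, starts repeating the rumor.
  Cal: 1 of 1 neighbours ≥ 1, starts repeating the rumor.
  Omar: 1 of 1 neighbours ≥ 1, starts repeating the rumor.
Round 3 — no new spreads; cascade stops.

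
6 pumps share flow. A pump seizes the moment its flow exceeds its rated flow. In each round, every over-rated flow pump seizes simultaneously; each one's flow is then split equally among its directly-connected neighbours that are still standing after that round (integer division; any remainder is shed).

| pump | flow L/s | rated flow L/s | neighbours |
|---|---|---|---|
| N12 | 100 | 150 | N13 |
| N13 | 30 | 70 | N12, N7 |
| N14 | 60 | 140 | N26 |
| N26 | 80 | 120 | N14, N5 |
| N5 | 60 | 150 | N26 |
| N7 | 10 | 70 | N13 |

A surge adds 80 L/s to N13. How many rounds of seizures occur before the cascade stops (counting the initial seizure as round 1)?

Round 1 — N13 at 110 > 70. N13 seizes.
  N13 sheds 110 L/s to N12, N7: 55 each.
    N12: 100+55 = 155 > 150
    N7: 10+55 = 65 ≤ 70
Round 2 — N12 seizes.
  N12 sheds 155 L/s: no online neighbours, lost.
No further seizures.

2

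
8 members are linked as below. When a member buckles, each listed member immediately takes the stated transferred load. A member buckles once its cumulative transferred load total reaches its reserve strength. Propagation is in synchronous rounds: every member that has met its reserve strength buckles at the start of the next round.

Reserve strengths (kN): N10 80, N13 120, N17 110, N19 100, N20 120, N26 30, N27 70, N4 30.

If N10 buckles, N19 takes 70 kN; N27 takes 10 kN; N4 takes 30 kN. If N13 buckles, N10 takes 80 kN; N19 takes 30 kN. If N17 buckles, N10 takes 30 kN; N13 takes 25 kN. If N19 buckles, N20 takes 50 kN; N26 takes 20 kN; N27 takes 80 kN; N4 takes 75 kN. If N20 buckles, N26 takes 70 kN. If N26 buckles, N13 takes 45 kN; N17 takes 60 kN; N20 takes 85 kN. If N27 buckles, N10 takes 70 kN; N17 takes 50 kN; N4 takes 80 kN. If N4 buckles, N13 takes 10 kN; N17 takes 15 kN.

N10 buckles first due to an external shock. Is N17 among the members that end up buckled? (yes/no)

no

Round 1 — N10 buckles (initial).
  N19: +70 → 70 < 100
  N27: +10 → 10 < 70
  N4: +30 → 30 ≥ 30
Round 2 — N4 buckles.
  N13: +10 → 10 < 120
  N17: +15 → 15 < 110
No further bucklings.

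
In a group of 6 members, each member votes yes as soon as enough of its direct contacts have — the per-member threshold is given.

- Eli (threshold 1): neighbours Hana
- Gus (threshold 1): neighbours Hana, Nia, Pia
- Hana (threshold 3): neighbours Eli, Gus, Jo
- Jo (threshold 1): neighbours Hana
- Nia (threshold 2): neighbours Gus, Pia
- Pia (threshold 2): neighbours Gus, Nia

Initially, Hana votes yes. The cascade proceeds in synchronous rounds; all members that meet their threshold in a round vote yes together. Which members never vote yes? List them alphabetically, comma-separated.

Nia, Pia

Round 1 — Hana votes yes (initial).
Round 2 — checking thresholds:
  Eli: 1 of 1 neighbours ≥ 1, votes yes.
  Gus: 1 of 3 neighbours ≥ 1, votes yes.
  Jo: 1 of 1 neighbours ≥ 1, votes yes.
Round 3 — no new yes votes; cascade stops.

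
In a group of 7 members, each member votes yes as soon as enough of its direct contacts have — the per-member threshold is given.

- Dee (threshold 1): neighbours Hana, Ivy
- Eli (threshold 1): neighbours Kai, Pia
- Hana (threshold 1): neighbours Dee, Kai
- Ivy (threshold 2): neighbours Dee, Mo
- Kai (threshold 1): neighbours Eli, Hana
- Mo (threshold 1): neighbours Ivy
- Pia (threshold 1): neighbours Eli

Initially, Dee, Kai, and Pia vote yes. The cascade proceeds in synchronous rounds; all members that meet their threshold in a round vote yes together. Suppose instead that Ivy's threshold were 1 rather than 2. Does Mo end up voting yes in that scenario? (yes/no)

With Ivy's threshold at 1:
Round 1 — Dee, Kai, Pia vote yes (initial).
Round 2 — checking thresholds:
  Eli: 2 of 2 neighbours ≥ 1, votes yes.
  Hana: 2 of 2 neighbours ≥ 1, votes yes.
  Ivy: 1 of 2 neighbours ≥ 1, votes yes.
Round 3 — checking thresholds:
  Mo: 1 of 1 neighbours ≥ 1, votes yes.
Round 4 — no new yes votes; cascade stops.

yes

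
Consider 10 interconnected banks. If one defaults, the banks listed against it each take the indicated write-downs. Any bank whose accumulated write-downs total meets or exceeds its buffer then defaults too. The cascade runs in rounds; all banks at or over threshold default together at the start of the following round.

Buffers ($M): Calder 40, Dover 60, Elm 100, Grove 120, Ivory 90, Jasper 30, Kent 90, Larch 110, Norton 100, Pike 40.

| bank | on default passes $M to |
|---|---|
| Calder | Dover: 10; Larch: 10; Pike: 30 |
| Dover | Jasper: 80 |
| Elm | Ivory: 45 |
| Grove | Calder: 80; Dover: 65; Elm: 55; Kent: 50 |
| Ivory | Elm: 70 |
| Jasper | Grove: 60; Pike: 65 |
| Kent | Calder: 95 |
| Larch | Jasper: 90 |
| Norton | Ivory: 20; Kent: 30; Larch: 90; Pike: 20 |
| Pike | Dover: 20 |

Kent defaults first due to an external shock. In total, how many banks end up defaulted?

Round 1 — Kent defaults (initial).
  Calder: +95 → 95 ≥ 40
Round 2 — Calder defaults.
  Dover: +10 → 10 < 60
  Larch: +10 → 10 < 110
  Pike: +30 → 30 < 40
No further defaults.

2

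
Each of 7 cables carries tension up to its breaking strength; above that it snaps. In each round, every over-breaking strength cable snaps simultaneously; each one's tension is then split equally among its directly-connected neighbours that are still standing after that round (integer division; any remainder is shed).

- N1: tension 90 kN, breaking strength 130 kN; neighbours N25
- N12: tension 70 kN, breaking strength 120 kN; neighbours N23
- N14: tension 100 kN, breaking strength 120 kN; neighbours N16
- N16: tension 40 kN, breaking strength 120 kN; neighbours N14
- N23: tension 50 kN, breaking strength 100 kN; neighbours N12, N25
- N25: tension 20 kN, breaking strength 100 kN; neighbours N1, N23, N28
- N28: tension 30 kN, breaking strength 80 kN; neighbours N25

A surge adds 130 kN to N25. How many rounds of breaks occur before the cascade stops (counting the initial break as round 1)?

Round 1 — N25 at 150 > 100. N25 snaps.
  N25 sheds 150 kN to N1, N23, N28: 50 each.
    N1: 90+50 = 140 > 130
    N23: 50+50 = 100 ≤ 100
    N28: 30+50 = 80 ≤ 80
Round 2 — N1 snaps.
  N1 sheds 140 kN: no online neighbours, lost.
No further breaks.

2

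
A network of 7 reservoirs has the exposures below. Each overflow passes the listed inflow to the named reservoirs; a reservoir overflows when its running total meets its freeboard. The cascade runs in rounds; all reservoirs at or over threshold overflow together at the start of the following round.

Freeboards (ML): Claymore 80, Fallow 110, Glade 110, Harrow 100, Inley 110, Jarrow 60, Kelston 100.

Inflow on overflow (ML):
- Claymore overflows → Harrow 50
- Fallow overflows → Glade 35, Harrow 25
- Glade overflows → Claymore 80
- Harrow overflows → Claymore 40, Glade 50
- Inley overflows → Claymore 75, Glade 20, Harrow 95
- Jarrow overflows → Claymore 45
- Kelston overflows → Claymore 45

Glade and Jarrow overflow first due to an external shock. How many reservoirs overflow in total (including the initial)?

3

Round 1 — Glade, Jarrow overflow (initial).
  Claymore: +80+45 → 125 ≥ 80
Round 2 — Claymore overflows.
  Harrow: +50 → 50 < 100
No further overflows.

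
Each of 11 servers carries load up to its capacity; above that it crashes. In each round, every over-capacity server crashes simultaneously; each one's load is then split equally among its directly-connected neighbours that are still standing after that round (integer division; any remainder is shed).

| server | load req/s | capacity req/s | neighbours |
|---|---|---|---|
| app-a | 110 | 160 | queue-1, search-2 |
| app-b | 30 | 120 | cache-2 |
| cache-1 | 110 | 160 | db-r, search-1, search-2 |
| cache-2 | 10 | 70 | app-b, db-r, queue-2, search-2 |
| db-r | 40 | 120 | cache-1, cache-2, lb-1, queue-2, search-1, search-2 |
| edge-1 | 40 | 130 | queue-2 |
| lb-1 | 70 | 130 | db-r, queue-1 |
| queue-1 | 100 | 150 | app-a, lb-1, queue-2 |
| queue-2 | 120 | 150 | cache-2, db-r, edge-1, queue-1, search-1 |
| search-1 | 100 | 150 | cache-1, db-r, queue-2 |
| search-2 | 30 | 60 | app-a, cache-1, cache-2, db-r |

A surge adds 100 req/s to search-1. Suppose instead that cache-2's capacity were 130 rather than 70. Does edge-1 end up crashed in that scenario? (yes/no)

With cache-2's capacity at 130:
Round 1 — search-1 at 200 > 150. search-1 crashes.
  search-1 sheds 200 req/s to cache-1, db-r, queue-2: 66 each (2 lost).
    cache-1: 110+66 = 176 > 160
    db-r: 40+66 = 106 ≤ 120
    queue-2: 120+66 = 186 > 150
Round 2 — cache-1, queue-2 crash.
  cache-1 sheds 176 req/s to db-r, search-2: 88 each.
    db-r: 106+88 = 194 > 120
    search-2: 30+88 = 118 > 60
  queue-2 sheds 186 req/s to cache-2, db-r, edge-1, queue-1: 46 each (2 lost).
    cache-2: 10+46 = 56 ≤ 130
    db-r: 194+46 = 240 > 120
    edge-1: 40+46 = 86 ≤ 130
    queue-1: 100+46 = 146 ≤ 150
Round 3 — db-r, search-2 crash.
  db-r sheds 240 req/s to cache-2, lb-1: 120 each.
    cache-2: 56+120 = 176 > 130
    lb-1: 70+120 = 190 > 130
  search-2 sheds 118 req/s to app-a, cache-2: 59 each.
    app-a: 110+59 = 169 > 160
    cache-2: 176+59 = 235 > 130
Round 4 — app-a, cache-2, lb-1 crash.
  app-a sheds 169 req/s to queue-1: 169 each.
    queue-1: 146+169 = 315 > 150
  cache-2 sheds 235 req/s to app-b: 235 each.
    app-b: 30+235 = 265 > 120
  lb-1 sheds 190 req/s to queue-1: 190 each.
    queue-1: 315+190 = 505 > 150
Round 5 — app-b, queue-1 crash.
  app-b sheds 265 req/s: no online neighbours, lost.
  queue-1 sheds 505 req/s: no online neighbours, lost.
No further crashes.

no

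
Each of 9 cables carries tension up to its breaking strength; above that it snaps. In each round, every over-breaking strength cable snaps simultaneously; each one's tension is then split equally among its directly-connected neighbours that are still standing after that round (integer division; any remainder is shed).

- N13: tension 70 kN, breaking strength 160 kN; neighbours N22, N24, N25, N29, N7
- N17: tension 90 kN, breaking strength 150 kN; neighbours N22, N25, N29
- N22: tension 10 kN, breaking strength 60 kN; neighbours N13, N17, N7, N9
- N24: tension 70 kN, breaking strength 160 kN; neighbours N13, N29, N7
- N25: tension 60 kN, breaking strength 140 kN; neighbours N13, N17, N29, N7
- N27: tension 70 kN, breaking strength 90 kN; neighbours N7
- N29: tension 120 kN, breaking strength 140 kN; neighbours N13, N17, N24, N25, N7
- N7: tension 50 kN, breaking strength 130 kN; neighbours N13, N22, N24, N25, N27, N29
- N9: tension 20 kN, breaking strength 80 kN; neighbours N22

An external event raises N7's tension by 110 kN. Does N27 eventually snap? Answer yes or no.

yes

Round 1 — N7 at 160 > 130. N7 snaps.
  N7 sheds 160 kN to N13, N22, N24, N25, N27, N29: 26 each (4 lost).
    N13: 70+26 = 96 ≤ 160
    N22: 10+26 = 36 ≤ 60
    N24: 70+26 = 96 ≤ 160
    N25: 60+26 = 86 ≤ 140
    N27: 70+26 = 96 > 90
    N29: 120+26 = 146 > 140
Round 2 — N27, N29 snap.
  N27 sheds 96 kN: no online neighbours, lost.
  N29 sheds 146 kN to N13, N17, N24, N25: 36 each (2 lost).
    N13: 96+36 = 132 ≤ 160
    N17: 90+36 = 126 ≤ 150
    N24: 96+36 = 132 ≤ 160
    N25: 86+36 = 122 ≤ 140
No further breaks.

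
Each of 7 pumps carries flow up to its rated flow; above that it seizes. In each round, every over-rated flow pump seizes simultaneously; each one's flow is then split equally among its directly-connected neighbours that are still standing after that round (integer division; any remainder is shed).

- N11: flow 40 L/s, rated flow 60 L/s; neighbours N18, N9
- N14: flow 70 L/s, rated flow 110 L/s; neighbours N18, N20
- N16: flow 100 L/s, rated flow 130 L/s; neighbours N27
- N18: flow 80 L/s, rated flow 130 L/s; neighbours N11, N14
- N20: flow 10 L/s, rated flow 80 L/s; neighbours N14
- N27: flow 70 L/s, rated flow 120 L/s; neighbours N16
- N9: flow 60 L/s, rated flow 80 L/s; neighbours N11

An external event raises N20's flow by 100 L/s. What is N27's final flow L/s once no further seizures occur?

70

Round 1 — N20 at 110 > 80. N20 seizes.
  N20 sheds 110 L/s to N14: 110 each.
    N14: 70+110 = 180 > 110
Round 2 — N14 seizes.
  N14 sheds 180 L/s to N18: 180 each.
    N18: 80+180 = 260 > 130
Round 3 — N18 seizes.
  N18 sheds 260 L/s to N11: 260 each.
    N11: 40+260 = 300 > 60
Round 4 — N11 seizes.
  N11 sheds 300 L/s to N9: 300 each.
    N9: 60+300 = 360 > 80
Round 5 — N9 seizes.
  N9 sheds 360 L/s: no online neighbours, lost.
No further seizures.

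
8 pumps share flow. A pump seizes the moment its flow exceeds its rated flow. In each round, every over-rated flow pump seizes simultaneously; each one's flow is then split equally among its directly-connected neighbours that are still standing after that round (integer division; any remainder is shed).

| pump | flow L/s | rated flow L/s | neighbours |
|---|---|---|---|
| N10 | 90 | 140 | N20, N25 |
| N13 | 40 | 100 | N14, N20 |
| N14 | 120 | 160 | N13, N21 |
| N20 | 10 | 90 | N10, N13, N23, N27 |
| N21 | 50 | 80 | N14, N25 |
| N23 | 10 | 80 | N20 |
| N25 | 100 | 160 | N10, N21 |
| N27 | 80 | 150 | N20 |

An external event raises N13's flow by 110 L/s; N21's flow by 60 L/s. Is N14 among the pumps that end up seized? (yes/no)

Round 1 — N13 at 150 > 100; N21 at 110 > 80. N13, N21 seize.
  N13 sheds 150 L/s to N14, N20: 75 each.
    N14: 120+75 = 195 > 160
    N20: 10+75 = 85 ≤ 90
  N21 sheds 110 L/s to N14, N25: 55 each.
    N14: 195+55 = 250 > 160
    N25: 100+55 = 155 ≤ 160
Round 2 — N14 seizes.
  N14 sheds 250 L/s: no online neighbours, lost.
No further seizures.

yes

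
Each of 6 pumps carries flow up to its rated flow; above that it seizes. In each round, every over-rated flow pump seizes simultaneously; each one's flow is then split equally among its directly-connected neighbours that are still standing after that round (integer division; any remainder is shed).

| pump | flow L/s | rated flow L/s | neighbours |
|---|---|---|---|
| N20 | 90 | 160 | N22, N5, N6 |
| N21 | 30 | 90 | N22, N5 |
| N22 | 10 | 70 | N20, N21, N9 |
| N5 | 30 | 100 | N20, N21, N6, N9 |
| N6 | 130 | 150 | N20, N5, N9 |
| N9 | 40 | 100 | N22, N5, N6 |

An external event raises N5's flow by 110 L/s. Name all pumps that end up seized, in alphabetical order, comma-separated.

Round 1 — N5 at 140 > 100. N5 seizes.
  N5 sheds 140 L/s to N20, N21, N6, N9: 35 each.
    N20: 90+35 = 125 ≤ 160
    N21: 30+35 = 65 ≤ 90
    N6: 130+35 = 165 > 150
    N9: 40+35 = 75 ≤ 100
Round 2 — N6 seizes.
  N6 sheds 165 L/s to N20, N9: 82 each (1 lost).
    N20: 125+82 = 207 > 160
    N9: 75+82 = 157 > 100
Round 3 — N20, N9 seize.
  N20 sheds 207 L/s to N22: 207 each.
    N22: 10+207 = 217 > 70
  N9 sheds 157 L/s to N22: 157 each.
    N22: 217+157 = 374 > 70
Round 4 — N22 seizes.
  N22 sheds 374 L/s to N21: 374 each.
    N21: 65+374 = 439 > 90
Round 5 — N21 seizes.
  N21 sheds 439 L/s: no online neighbours, lost.
No further seizures.

N20, N21, N22, N5, N6, N9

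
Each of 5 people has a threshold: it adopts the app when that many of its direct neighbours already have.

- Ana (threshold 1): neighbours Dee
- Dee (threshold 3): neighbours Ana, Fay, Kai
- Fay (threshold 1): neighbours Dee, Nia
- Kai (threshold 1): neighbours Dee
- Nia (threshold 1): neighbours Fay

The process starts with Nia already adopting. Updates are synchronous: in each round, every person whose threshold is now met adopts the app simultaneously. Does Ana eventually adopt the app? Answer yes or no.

Round 1 — Nia adopts the app (initial).
Round 2 — checking thresholds:
  Fay: 1 of 2 neighbours ≥ 1, adopts the app.
Round 3 — no new adoptions; cascade stops.

no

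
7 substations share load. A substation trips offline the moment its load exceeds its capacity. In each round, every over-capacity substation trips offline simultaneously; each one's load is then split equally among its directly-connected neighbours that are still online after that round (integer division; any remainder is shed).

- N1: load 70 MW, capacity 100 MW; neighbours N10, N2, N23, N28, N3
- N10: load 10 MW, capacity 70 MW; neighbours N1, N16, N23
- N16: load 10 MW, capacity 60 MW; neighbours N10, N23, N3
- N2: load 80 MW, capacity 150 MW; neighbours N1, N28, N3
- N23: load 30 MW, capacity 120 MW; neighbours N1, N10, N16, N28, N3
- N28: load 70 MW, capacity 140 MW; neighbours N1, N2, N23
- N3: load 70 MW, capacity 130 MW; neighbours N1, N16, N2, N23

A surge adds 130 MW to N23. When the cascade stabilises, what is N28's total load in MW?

Round 1 — N23 at 160 > 120. N23 trips offline.
  N23 sheds 160 MW to N1, N10, N16, N28, N3: 32 each.
    N1: 70+32 = 102 > 100
    N10: 10+32 = 42 ≤ 70
    N16: 10+32 = 42 ≤ 60
    N28: 70+32 = 102 ≤ 140
    N3: 70+32 = 102 ≤ 130
Round 2 — N1 trips offline.
  N1 sheds 102 MW to N10, N2, N28, N3: 25 each (2 lost).
    N10: 42+25 = 67 ≤ 70
    N2: 80+25 = 105 ≤ 150
    N28: 102+25 = 127 ≤ 140
    N3: 102+25 = 127 ≤ 130
No further trips.

127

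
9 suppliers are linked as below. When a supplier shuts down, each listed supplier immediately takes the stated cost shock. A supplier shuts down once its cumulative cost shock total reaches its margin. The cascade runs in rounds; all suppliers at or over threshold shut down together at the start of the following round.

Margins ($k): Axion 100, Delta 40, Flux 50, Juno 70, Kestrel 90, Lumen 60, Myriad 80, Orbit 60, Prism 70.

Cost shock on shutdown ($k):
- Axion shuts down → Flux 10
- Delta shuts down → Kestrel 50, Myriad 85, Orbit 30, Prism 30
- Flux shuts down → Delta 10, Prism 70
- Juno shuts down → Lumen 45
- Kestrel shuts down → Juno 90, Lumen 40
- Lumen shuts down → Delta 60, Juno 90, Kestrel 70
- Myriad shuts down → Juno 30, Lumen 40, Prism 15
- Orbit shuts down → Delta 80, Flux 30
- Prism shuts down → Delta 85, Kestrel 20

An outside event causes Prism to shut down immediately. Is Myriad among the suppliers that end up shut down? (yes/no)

yes

Round 1 — Prism shuts down (initial).
  Delta: +85 → 85 ≥ 40
  Kestrel: +20 → 20 < 90
Round 2 — Delta shuts down.
  Kestrel: +50 → 70 < 90
  Myriad: +85 → 85 ≥ 80
  Orbit: +30 → 30 < 60
Round 3 — Myriad shuts down.
  Juno: +30 → 30 < 70
  Lumen: +40 → 40 < 60
No further shutdowns.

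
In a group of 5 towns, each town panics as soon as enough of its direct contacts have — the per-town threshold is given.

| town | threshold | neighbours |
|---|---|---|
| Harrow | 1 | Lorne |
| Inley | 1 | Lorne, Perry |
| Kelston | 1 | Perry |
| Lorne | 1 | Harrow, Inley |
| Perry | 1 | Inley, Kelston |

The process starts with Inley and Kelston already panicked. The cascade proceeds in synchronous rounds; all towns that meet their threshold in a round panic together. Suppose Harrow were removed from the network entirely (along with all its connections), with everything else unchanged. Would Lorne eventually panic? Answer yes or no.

yes

With Harrow removed:
Round 1 — Inley, Kelston panic (initial).
Round 2 — checking thresholds:
  Lorne: 1 of 1 neighbours ≥ 1, panics.
  Perry: 2 of 2 neighbours ≥ 1, panics.
Round 3 — no new panics; cascade stops.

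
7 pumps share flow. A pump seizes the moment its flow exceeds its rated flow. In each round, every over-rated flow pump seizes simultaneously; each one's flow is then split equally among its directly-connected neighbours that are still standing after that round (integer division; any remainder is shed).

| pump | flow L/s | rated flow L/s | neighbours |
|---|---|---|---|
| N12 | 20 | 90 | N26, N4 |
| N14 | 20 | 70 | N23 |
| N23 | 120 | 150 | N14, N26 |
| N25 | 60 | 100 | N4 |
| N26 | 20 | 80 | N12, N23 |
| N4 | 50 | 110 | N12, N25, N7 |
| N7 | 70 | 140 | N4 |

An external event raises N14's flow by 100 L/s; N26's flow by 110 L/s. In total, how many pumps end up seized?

3

Round 1 — N14 at 120 > 70; N26 at 130 > 80. N14, N26 seize.
  N14 sheds 120 L/s to N23: 120 each.
    N23: 120+120 = 240 > 150
  N26 sheds 130 L/s to N12, N23: 65 each.
    N12: 20+65 = 85 ≤ 90
    N23: 240+65 = 305 > 150
Round 2 — N23 seizes.
  N23 sheds 305 L/s: no online neighbours, lost.
No further seizures.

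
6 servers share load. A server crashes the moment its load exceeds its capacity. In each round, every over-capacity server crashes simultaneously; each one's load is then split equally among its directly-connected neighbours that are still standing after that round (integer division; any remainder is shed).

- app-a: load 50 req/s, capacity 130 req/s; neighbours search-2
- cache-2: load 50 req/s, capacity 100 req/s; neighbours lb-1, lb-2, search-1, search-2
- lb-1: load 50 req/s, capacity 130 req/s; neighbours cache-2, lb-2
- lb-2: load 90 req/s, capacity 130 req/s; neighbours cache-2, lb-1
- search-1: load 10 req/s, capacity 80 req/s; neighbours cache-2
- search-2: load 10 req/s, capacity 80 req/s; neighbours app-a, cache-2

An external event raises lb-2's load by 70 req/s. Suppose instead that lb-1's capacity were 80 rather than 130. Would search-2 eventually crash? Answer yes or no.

no

With lb-1's capacity at 80:
Round 1 — lb-2 at 160 > 130. lb-2 crashes.
  lb-2 sheds 160 req/s to cache-2, lb-1: 80 each.
    cache-2: 50+80 = 130 > 100
    lb-1: 50+80 = 130 > 80
Round 2 — cache-2, lb-1 crash.
  cache-2 sheds 130 req/s to search-1, search-2: 65 each.
    search-1: 10+65 = 75 ≤ 80
    search-2: 10+65 = 75 ≤ 80
  lb-1 sheds 130 req/s: no online neighbours, lost.
No further crashes.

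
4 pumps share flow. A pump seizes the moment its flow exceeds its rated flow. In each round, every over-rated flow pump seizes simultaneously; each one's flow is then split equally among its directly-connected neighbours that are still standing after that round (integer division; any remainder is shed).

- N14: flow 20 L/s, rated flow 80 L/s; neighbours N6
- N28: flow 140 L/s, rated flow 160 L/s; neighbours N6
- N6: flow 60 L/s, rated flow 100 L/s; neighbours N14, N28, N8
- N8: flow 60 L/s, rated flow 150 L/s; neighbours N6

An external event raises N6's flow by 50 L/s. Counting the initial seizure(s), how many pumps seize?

Round 1 — N6 at 110 > 100. N6 seizes.
  N6 sheds 110 L/s to N14, N28, N8: 36 each (2 lost).
    N14: 20+36 = 56 ≤ 80
    N28: 140+36 = 176 > 160
    N8: 60+36 = 96 ≤ 150
Round 2 — N28 seizes.
  N28 sheds 176 L/s: no online neighbours, lost.
No further seizures.

2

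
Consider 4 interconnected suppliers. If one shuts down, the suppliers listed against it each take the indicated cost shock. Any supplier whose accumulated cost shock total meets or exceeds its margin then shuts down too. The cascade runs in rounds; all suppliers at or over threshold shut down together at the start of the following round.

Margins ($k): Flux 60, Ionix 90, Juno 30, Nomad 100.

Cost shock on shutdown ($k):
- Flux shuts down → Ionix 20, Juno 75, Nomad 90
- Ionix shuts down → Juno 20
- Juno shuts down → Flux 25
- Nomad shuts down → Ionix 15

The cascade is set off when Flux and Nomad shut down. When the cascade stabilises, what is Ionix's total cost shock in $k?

35

Round 1 — Flux, Nomad shut down (initial).
  Ionix: +20+15 → 35 < 90
  Juno: +75 → 75 ≥ 30
Round 2 — Juno shuts down.
No further shutdowns.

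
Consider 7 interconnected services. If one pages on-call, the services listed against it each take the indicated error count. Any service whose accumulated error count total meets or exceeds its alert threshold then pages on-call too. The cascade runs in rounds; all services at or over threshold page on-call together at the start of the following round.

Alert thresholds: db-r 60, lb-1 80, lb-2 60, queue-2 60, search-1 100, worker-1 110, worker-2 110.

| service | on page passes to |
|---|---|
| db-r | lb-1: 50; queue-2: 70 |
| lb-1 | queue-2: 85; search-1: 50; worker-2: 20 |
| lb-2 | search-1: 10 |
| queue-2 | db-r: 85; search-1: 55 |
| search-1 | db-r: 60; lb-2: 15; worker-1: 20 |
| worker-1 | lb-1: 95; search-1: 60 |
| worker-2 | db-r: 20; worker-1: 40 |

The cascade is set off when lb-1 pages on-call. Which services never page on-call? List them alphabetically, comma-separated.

Round 1 — lb-1 pages on-call (initial).
  queue-2: +85 → 85 ≥ 60
  search-1: +50 → 50 < 100
  worker-2: +20 → 20 < 110
Round 2 — queue-2 pages on-call.
  db-r: +85 → 85 ≥ 60
  search-1: +55 → 105 ≥ 100
Round 3 — db-r, search-1 page on-call.
  lb-2: +15 → 15 < 60
  worker-1: +20 → 20 < 110
No further pages.

lb-2, worker-1, worker-2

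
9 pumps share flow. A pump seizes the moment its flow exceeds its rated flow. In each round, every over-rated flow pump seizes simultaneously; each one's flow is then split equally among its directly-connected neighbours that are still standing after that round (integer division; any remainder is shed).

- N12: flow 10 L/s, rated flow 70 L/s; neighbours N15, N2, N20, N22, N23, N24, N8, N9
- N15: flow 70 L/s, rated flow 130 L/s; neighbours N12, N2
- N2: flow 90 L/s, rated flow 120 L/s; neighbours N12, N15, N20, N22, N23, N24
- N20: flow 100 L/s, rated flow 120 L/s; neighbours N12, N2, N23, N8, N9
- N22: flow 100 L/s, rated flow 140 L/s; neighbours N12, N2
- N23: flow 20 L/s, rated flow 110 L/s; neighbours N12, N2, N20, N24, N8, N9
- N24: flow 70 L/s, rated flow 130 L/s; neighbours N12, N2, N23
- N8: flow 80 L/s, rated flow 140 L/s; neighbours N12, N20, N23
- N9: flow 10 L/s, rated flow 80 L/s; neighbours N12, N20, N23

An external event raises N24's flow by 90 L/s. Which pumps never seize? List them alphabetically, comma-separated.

Round 1 — N24 at 160 > 130. N24 seizes.
  N24 sheds 160 L/s to N12, N2, N23: 53 each (1 lost).
    N12: 10+53 = 63 ≤ 70
    N2: 90+53 = 143 > 120
    N23: 20+53 = 73 ≤ 110
Round 2 — N2 seizes.
  N2 sheds 143 L/s to N12, N15, N20, N22, N23: 28 each (3 lost).
    N12: 63+28 = 91 > 70
    N15: 70+28 = 98 ≤ 130
    N20: 100+28 = 128 > 120
    N22: 100+28 = 128 ≤ 140
    N23: 73+28 = 101 ≤ 110
Round 3 — N12, N20 seize.
  N12 sheds 91 L/s to N15, N22, N23, N8, N9: 18 each (1 lost).
    N15: 98+18 = 116 ≤ 130
    N22: 128+18 = 146 > 140
    N23: 101+18 = 119 > 110
    N8: 80+18 = 98 ≤ 140
    N9: 10+18 = 28 ≤ 80
  N20 sheds 128 L/s to N23, N8, N9: 42 each (2 lost).
    N23: 119+42 = 161 > 110
    N8: 98+42 = 140 ≤ 140
    N9: 28+42 = 70 ≤ 80
Round 4 — N22, N23 seize.
  N22 sheds 146 L/s: no online neighbours, lost.
  N23 sheds 161 L/s to N8, N9: 80 each (1 lost).
    N8: 140+80 = 220 > 140
    N9: 70+80 = 150 > 80
Round 5 — N8, N9 seize.
  N8 sheds 220 L/s: no online neighbours, lost.
  N9 sheds 150 L/s: no online neighbours, lost.
No further seizures.

N15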